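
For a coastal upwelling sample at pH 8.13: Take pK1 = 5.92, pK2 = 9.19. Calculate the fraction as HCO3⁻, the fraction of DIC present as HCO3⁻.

α₁ = 0.915

α₁ = 1 / (1 + [H⁺]/K1 + K2/[H⁺]) = 1 / (1 + 10^-2.21 + 10^-1.06)
   = 1 / (1 + 0.0061660 + 0.087096) = 1/1.0933 = 0.9147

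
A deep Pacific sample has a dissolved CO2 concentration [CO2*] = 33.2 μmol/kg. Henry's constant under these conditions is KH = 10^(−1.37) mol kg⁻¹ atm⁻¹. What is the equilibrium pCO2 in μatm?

KH = 10^(−1.37) = 4.266×10^-2 mol kg⁻¹ atm⁻¹
pCO2 = [CO2*]/KH = 33.2×10^-6 / 4.266×10^-2 = 7.78×10^-4 atm = 778 μatm

pCO2 = 778 μatm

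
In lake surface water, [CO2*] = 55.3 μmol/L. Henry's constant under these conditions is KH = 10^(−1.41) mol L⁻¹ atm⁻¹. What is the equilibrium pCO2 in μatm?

pCO2 = 1420 μatm

KH = 10^(−1.41) = 3.890×10^-2 mol L⁻¹ atm⁻¹
pCO2 = [CO2*]/KH = 55.3×10^-6 / 3.890×10^-2 = 1.42×10^-3 atm = 1420 μatm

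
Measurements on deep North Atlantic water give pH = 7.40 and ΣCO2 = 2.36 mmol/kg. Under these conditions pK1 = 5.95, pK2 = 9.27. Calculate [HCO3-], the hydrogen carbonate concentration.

α₁ = 1 / (1 + [H⁺]/K1 + K2/[H⁺]) = 1 / (1 + 10^-1.45 + 10^-1.87)
   = 1 / (1 + 0.035481 + 0.013490) = 1/1.0490 = 0.9533
[HCO3⁻] = α₁ × DIC = 0.9533 × 2.36 = 2.25 mmol/kg

[HCO3⁻] = 2.25 mmol/kg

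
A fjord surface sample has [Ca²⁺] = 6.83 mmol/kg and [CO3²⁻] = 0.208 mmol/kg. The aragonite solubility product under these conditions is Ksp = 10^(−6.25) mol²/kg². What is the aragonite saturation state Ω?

Ksp = 10^(−6.25) = 5.623×10^-7
Ω = [Ca²⁺][CO3²⁻]/Ksp = (6.83×10^-3)(0.208×10^-3) / 5.623×10^-7 = 2.53

Ω = 2.53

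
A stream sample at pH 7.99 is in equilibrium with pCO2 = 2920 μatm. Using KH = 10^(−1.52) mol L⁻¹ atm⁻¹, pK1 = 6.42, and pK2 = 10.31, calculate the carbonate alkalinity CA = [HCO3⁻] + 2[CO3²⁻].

CA = 3.31 mmol/L

[CO2*] = KH · pCO2 = 10^(−1.52) × 2920×10^-6 = 8.818×10^-5 mol/L
α₀ = 1/(1 + K1/[H⁺] + K1K2/[H⁺]²) = 1/(1 + 10^+1.57 + 10^-0.75) = 0.02609
DIC = [CO2*]/α₀ = 8.818×10^-5 / 0.02609 = 3.380 mmol/L
CA = (α₁ + 2α₂)·DIC = (0.9693 + 2×0.004639) × 3.380 = 3.31 mmol/L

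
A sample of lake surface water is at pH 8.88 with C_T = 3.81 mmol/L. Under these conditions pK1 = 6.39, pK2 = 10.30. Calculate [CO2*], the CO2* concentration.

[CO2*] = 11.8 μmol/L

α₀ = 1 / (1 + K1/[H⁺] + K1K2/[H⁺]²) = 1 / (1 + 10^+2.49 + 10^+1.07)
   = 1 / (1 + 309.03 + 11.749) = 1/321.78 = 0.003108
[CO2*] = α₀ × DIC = 0.003108 × 3.81 = 0.0118 mmol/L = 11.8 μmol/L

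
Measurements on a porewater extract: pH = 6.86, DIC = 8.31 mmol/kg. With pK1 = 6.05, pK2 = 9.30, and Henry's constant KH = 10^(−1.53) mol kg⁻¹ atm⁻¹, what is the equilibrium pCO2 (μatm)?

pCO2 = 3.76×10^4 μatm

α₀ = 1 / (1 + K1/[H⁺] + K1K2/[H⁺]²) = 1 / (1 + 10^+0.81 + 10^-1.63)
   = 1 / (1 + 6.4565 + 0.023442) = 1/7.4800 = 0.1337
[CO2*] = α₀ × DIC = 0.1337 × 8.31 = 1.111 mmol/kg
pCO2 = [CO2*]/KH = 1.111×10^-3 / 2.951×10^-2 = 3.76×10^4 μatm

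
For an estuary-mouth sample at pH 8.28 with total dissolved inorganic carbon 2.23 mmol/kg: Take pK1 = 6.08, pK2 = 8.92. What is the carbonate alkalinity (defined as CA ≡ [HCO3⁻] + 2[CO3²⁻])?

CA = 2.63 mmol/kg

CA = [HCO3⁻] + 2[CO3²⁻] = (α₁ + 2α₂)·DIC
At pH 8.28: [H⁺]/K1 = 10^-2.20 = 0.0063096, K2/[H⁺] = 10^-0.64 = 0.22909
α₁ = 1/(1 + 0.0063096 + 0.22909) = 1/1.2354 = 0.8095; α₂ = α₁·K2/[H⁺] = 0.1854
α₁ + 2α₂ = 1.1803
CA = 1.1803 × 2.23 = 2.63 mmol/kg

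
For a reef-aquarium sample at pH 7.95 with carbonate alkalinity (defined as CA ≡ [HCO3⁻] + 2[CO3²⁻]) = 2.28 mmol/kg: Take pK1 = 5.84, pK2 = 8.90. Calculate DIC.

CA = [HCO3⁻] + 2[CO3²⁻] = (α₁ + 2α₂)·DIC
At pH 7.95: [H⁺]/K1 = 10^-2.11 = 0.0077625, K2/[H⁺] = 10^-0.95 = 0.11220
α₁ = 1/(1 + 0.0077625 + 0.11220) = 1/1.1200 = 0.8929; α₂ = α₁·K2/[H⁺] = 0.1002
α₁ + 2α₂ = 1.0933
DIC = CA / (α₁ + 2α₂) = 2.28 / 1.0933 = 2.09 mmol/kg

DIC = 2.09 mmol/kg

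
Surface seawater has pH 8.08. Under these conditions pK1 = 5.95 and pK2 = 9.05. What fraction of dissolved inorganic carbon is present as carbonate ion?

α₂ = 1 / (1 + [H⁺]/K2 + [H⁺]²/(K1K2)) = 1 / (1 + 10^+0.97 + 10^-1.16)
   = 1 / (1 + 9.3325 + 0.069183) = 1/10.402 = 0.09614

α₂ = 0.0961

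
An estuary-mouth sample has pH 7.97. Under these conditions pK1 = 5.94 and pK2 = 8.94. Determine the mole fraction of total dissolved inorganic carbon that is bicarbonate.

α₁ = 1 / (1 + [H⁺]/K1 + K2/[H⁺]) = 1 / (1 + 10^-2.03 + 10^-0.97)
   = 1 / (1 + 0.0093325 + 0.10715) = 1/1.1165 = 0.8957

α₁ = 0.896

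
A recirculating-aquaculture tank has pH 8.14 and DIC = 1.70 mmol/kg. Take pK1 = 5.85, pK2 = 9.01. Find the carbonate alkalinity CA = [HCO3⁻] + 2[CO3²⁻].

CA = 1.89 mmol/kg

CA = [HCO3⁻] + 2[CO3²⁻] = (α₁ + 2α₂)·DIC
At pH 8.14: [H⁺]/K1 = 10^-2.29 = 0.0051286, K2/[H⁺] = 10^-0.87 = 0.13490
α₁ = 1/(1 + 0.0051286 + 0.13490) = 1/1.1400 = 0.8772; α₂ = α₁·K2/[H⁺] = 0.1183
α₁ + 2α₂ = 1.1138
CA = 1.1138 × 1.70 = 1.89 mmol/kg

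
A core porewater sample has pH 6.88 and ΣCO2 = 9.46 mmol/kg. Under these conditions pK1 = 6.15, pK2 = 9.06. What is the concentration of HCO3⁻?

α₁ = 1 / (1 + [H⁺]/K1 + K2/[H⁺]) = 1 / (1 + 10^-0.73 + 10^-2.18)
   = 1 / (1 + 0.18621 + 0.0066069) = 1/1.1928 = 0.8384
[HCO3⁻] = α₁ × DIC = 0.8384 × 9.46 = 7.93 mmol/kg

[HCO3⁻] = 7.93 mmol/kg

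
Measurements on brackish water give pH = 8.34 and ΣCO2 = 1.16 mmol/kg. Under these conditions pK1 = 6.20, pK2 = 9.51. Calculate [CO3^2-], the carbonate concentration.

[CO3²⁻] = 0.0730 mmol/kg

α₂ = 1 / (1 + [H⁺]/K2 + [H⁺]²/(K1K2)) = 1 / (1 + 10^+1.17 + 10^-0.97)
   = 1 / (1 + 14.791 + 0.10715) = 1/15.898 = 0.06290
[CO3²⁻] = α₂ × DIC = 0.06290 × 1.16 = 0.0730 mmol/kg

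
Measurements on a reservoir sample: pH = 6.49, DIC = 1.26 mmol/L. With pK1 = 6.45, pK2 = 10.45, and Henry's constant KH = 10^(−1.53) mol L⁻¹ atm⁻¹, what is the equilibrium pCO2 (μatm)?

pCO2 = 2.04×10^4 μatm

α₀ = 1 / (1 + K1/[H⁺] + K1K2/[H⁺]²) = 1 / (1 + 10^+0.04 + 10^-3.92)
   = 1 / (1 + 1.0965 + 0.00012023) = 1/2.0966 = 0.4770
[CO2*] = α₀ × DIC = 0.4770 × 1.26 = 0.6010 mmol/L
pCO2 = [CO2*]/KH = 6.010×10^-4 / 2.951×10^-2 = 2.04×10^4 μatm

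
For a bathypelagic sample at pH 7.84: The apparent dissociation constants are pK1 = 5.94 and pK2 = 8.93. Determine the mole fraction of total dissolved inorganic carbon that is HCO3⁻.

α₁ = 0.914

α₁ = 1 / (1 + [H⁺]/K1 + K2/[H⁺]) = 1 / (1 + 10^-1.90 + 10^-1.09)
   = 1 / (1 + 0.012589 + 0.081283) = 1/1.0939 = 0.9142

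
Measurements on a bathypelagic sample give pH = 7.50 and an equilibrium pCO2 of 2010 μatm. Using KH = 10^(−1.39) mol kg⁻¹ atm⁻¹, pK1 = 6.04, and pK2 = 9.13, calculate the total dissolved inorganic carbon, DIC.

DIC = 2.50 mmol/kg

[CO2*] = KH · pCO2 = 10^(−1.39) × 2010×10^-6 = 8.188×10^-5 mol/kg
α₀ = 1/(1 + K1/[H⁺] + K1K2/[H⁺]²) = 1/(1 + 10^+1.46 + 10^-0.17) = 0.03277
DIC = [CO2*]/α₀ = 8.188×10^-5 / 0.03277 = 2.50 mmol/kg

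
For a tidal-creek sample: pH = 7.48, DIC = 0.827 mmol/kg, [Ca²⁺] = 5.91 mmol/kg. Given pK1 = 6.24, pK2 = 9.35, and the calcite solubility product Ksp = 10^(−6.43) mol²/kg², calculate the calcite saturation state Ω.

α₂ = 1 / (1 + [H⁺]/K2 + [H⁺]²/(K1K2)) = 1 / (1 + 10^+1.87 + 10^+0.63)
   = 1 / (1 + 74.131 + 4.2658) = 1/79.397 = 0.01259
[CO3²⁻] = α₂ × DIC = 0.01259 × 0.827 = 0.01042 mmol/kg = 10.42 μmol/kg
Ksp = 10^(−6.43) = 3.715×10^-7
Ω = [Ca²⁺][CO3²⁻]/Ksp = (5.91×10^-3)(1.042×10^-5) / 3.715×10^-7 = 0.166

Ω = 0.166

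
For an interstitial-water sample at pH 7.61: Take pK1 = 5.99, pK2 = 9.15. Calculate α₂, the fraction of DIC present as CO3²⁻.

α₂ = 1 / (1 + [H⁺]/K2 + [H⁺]²/(K1K2)) = 1 / (1 + 10^+1.54 + 10^-0.08)
   = 1 / (1 + 34.674 + 0.83176) = 1/36.505 = 0.02739

α₂ = 0.0274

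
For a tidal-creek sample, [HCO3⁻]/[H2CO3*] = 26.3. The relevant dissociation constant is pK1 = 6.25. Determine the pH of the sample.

From K1 = [H⁺][HCO3⁻]/[H2CO3*]:  pH = pK1 + log₁₀([HCO3⁻]/[H2CO3*])
log₁₀(26.3) = +1.420
pH = 6.25 + (+1.420) = 7.67

pH = 7.67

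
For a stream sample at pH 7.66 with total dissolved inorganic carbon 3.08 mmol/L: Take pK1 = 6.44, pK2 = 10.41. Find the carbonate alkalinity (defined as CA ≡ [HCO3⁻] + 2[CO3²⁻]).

CA = [HCO3⁻] + 2[CO3²⁻] = (α₁ + 2α₂)·DIC
At pH 7.66: [H⁺]/K1 = 10^-1.22 = 0.060256, K2/[H⁺] = 10^-2.75 = 0.0017783
α₁ = 1/(1 + 0.060256 + 0.0017783) = 1/1.0620 = 0.9416; α₂ = α₁·K2/[H⁺] = 0.001674
α₁ + 2α₂ = 0.9449
CA = 0.9449 × 3.08 = 2.91 mmol/L

CA = 2.91 mmol/L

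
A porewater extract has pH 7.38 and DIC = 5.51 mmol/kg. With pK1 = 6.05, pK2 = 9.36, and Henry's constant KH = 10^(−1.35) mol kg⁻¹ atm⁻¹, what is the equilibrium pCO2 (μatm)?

α₀ = 1 / (1 + K1/[H⁺] + K1K2/[H⁺]²) = 1 / (1 + 10^+1.33 + 10^-0.65)
   = 1 / (1 + 21.380 + 0.22387) = 1/22.603 = 0.04424
[CO2*] = α₀ × DIC = 0.04424 × 5.51 = 0.2438 mmol/kg
pCO2 = [CO2*]/KH = 2.438×10^-4 / 4.467×10^-2 = 5460 μatm

pCO2 = 5460 μatm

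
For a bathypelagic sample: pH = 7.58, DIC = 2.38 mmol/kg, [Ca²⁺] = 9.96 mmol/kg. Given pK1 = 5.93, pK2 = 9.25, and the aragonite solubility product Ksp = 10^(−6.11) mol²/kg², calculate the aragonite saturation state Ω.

α₂ = 1 / (1 + [H⁺]/K2 + [H⁺]²/(K1K2)) = 1 / (1 + 10^+1.67 + 10^+0.02)
   = 1 / (1 + 46.774 + 1.0471) = 1/48.821 = 0.02048
[CO3²⁻] = α₂ × DIC = 0.02048 × 2.38 = 0.04875 mmol/kg
Ksp = 10^(−6.11) = 7.762×10^-7
Ω = [Ca²⁺][CO3²⁻]/Ksp = (9.96×10^-3)(4.875×10^-5) / 7.762×10^-7 = 0.626

Ω = 0.626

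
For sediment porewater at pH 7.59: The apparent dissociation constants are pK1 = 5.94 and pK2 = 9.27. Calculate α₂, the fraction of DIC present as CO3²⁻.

α₂ = 1 / (1 + [H⁺]/K2 + [H⁺]²/(K1K2)) = 1 / (1 + 10^+1.68 + 10^+0.03)
   = 1 / (1 + 47.863 + 1.0715) = 1/49.935 = 0.02003

α₂ = 0.0200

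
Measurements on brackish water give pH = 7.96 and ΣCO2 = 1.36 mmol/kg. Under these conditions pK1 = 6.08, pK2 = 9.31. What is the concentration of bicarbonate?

[HCO3⁻] = 1.29 mmol/kg

α₁ = 1 / (1 + [H⁺]/K1 + K2/[H⁺]) = 1 / (1 + 10^-1.88 + 10^-1.35)
   = 1 / (1 + 0.013183 + 0.044668) = 1/1.0579 = 0.9453
[HCO3⁻] = α₁ × DIC = 0.9453 × 1.36 = 1.29 mmol/kg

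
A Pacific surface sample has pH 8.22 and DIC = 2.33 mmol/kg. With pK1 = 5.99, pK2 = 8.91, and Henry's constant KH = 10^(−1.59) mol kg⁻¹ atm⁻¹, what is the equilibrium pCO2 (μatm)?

pCO2 = 441 μatm

α₀ = 1 / (1 + K1/[H⁺] + K1K2/[H⁺]²) = 1 / (1 + 10^+2.23 + 10^+1.54)
   = 1 / (1 + 169.82 + 34.674) = 1/205.50 = 0.004866
[CO2*] = α₀ × DIC = 0.004866 × 2.33 = 0.01134 mmol/kg = 11.34 μmol/kg
pCO2 = [CO2*]/KH = 1.134×10^-5 / 2.570×10^-2 = 441 μatm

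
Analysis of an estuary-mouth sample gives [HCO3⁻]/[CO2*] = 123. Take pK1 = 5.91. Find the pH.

pH = 8.00

From K1 = [H⁺][HCO3⁻]/[CO2*]:  pH = pK1 + log₁₀([HCO3⁻]/[CO2*])
log₁₀(123) = +2.090
pH = 5.91 + (+2.090) = 8.00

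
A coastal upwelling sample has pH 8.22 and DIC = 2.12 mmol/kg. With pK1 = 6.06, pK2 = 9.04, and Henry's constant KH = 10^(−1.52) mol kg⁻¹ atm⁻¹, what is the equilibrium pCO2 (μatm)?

pCO2 = 419 μatm

α₀ = 1 / (1 + K1/[H⁺] + K1K2/[H⁺]²) = 1 / (1 + 10^+2.16 + 10^+1.34)
   = 1 / (1 + 144.54 + 21.878) = 1/167.42 = 0.005973
[CO2*] = α₀ × DIC = 0.005973 × 2.12 = 0.01266 mmol/kg = 12.66 μmol/kg
pCO2 = [CO2*]/KH = 1.266×10^-5 / 3.020×10^-2 = 419 μatm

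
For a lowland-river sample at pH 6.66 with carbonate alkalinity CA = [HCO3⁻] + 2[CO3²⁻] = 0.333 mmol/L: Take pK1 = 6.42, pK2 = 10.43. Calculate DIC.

DIC = 0.524 mmol/L

CA = [HCO3⁻] + 2[CO3²⁻] = (α₁ + 2α₂)·DIC
At pH 6.66: [H⁺]/K1 = 10^-0.24 = 0.57544, K2/[H⁺] = 10^-3.77 = 0.00016982
α₁ = 1/(1 + 0.57544 + 0.00016982) = 1/1.5756 = 0.6347; α₂ = α₁·K2/[H⁺] = 0.0001078
α₁ + 2α₂ = 0.6349
DIC = CA / (α₁ + 2α₂) = 0.333 / 0.6349 = 0.524 mmol/L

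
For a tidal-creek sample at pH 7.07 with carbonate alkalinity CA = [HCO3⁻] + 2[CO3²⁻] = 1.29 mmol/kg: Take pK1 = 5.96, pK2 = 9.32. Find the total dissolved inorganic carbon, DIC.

DIC = 1.38 mmol/kg

CA = [HCO3⁻] + 2[CO3²⁻] = (α₁ + 2α₂)·DIC
At pH 7.07: [H⁺]/K1 = 10^-1.11 = 0.077625, K2/[H⁺] = 10^-2.25 = 0.0056234
α₁ = 1/(1 + 0.077625 + 0.0056234) = 1/1.0832 = 0.9231; α₂ = α₁·K2/[H⁺] = 0.005191
α₁ + 2α₂ = 0.9335
DIC = CA / (α₁ + 2α₂) = 1.29 / 0.9335 = 1.38 mmol/kg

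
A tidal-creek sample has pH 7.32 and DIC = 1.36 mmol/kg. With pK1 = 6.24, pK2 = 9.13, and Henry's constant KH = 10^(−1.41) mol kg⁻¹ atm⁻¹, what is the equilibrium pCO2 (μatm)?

pCO2 = 2650 μatm

α₀ = 1 / (1 + K1/[H⁺] + K1K2/[H⁺]²) = 1 / (1 + 10^+1.08 + 10^-0.73)
   = 1 / (1 + 12.023 + 0.18621) = 1/13.209 = 0.07571
[CO2*] = α₀ × DIC = 0.07571 × 1.36 = 0.1030 mmol/kg
pCO2 = [CO2*]/KH = 1.030×10^-4 / 3.890×10^-2 = 2650 μatm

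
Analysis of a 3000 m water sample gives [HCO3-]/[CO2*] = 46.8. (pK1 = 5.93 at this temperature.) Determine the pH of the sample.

From K1 = [H⁺][HCO3-]/[CO2*]:  pH = pK1 + log₁₀([HCO3-]/[CO2*])
log₁₀(46.8) = +1.670
pH = 5.93 + (+1.670) = 7.60

pH = 7.60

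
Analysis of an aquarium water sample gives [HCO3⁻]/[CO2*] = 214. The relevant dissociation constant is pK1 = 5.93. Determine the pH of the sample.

From K1 = [H⁺][HCO3⁻]/[CO2*]:  pH = pK1 + log₁₀([HCO3⁻]/[CO2*])
log₁₀(214) = +2.330
pH = 5.93 + (+2.330) = 8.26

pH = 8.26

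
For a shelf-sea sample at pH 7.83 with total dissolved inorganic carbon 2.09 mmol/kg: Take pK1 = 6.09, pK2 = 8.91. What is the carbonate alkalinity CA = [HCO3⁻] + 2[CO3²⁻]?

CA = 2.21 mmol/kg

CA = [HCO3⁻] + 2[CO3²⁻] = (α₁ + 2α₂)·DIC
At pH 7.83: [H⁺]/K1 = 10^-1.74 = 0.018197, K2/[H⁺] = 10^-1.08 = 0.083176
α₁ = 1/(1 + 0.018197 + 0.083176) = 1/1.1014 = 0.9080; α₂ = α₁·K2/[H⁺] = 0.07552
α₁ + 2α₂ = 1.0590
CA = 1.0590 × 2.09 = 2.21 mmol/kg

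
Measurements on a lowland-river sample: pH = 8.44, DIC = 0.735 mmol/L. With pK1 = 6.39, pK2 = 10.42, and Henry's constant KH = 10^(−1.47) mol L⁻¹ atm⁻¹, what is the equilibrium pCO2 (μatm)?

pCO2 = 190 μatm

α₀ = 1 / (1 + K1/[H⁺] + K1K2/[H⁺]²) = 1 / (1 + 10^+2.05 + 10^+0.07)
   = 1 / (1 + 112.20 + 1.1749) = 1/114.38 = 0.008743
[CO2*] = α₀ × DIC = 0.008743 × 0.735 = 0.006426 mmol/L = 6.426 μmol/L
pCO2 = [CO2*]/KH = 6.426×10^-6 / 3.388×10^-2 = 190 μatm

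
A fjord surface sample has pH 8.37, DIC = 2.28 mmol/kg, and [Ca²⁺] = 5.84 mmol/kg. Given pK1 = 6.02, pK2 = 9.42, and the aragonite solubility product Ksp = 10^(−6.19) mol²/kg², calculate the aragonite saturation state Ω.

Ω = 1.68

α₂ = 1 / (1 + [H⁺]/K2 + [H⁺]²/(K1K2)) = 1 / (1 + 10^+1.05 + 10^-1.30)
   = 1 / (1 + 11.220 + 0.050119) = 1/12.270 = 0.08150
[CO3²⁻] = α₂ × DIC = 0.08150 × 2.28 = 0.1858 mmol/kg
Ksp = 10^(−6.19) = 6.457×10^-7
Ω = [Ca²⁺][CO3²⁻]/Ksp = (5.84×10^-3)(1.858×10^-4) / 6.457×10^-7 = 1.68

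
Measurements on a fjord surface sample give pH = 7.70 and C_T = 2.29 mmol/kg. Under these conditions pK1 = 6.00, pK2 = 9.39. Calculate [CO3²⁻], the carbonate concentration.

[CO3²⁻] = 0.0449 mmol/kg

α₂ = 1 / (1 + [H⁺]/K2 + [H⁺]²/(K1K2)) = 1 / (1 + 10^+1.69 + 10^-0.01)
   = 1 / (1 + 48.978 + 0.97724) = 1/50.955 = 0.01963
[CO3²⁻] = α₂ × DIC = 0.01963 × 2.29 = 0.0449 mmol/kg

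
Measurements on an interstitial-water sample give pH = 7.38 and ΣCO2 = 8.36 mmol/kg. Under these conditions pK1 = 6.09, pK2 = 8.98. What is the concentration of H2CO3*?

[CO2*] = 0.398 mmol/kg

α₀ = 1 / (1 + K1/[H⁺] + K1K2/[H⁺]²) = 1 / (1 + 10^+1.29 + 10^-0.31)
   = 1 / (1 + 19.498 + 0.48978) = 1/20.988 = 0.04765
[CO2*] = α₀ × DIC = 0.04765 × 8.36 = 0.398 mmol/kg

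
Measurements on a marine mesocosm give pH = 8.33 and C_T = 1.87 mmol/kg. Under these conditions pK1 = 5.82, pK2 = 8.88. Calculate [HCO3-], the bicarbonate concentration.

[HCO3⁻] = 1.46 mmol/kg

α₁ = 1 / (1 + [H⁺]/K1 + K2/[H⁺]) = 1 / (1 + 10^-2.51 + 10^-0.55)
   = 1 / (1 + 0.0030903 + 0.28184) = 1/1.2849 = 0.7783
[HCO3⁻] = α₁ × DIC = 0.7783 × 1.87 = 1.46 mmol/kg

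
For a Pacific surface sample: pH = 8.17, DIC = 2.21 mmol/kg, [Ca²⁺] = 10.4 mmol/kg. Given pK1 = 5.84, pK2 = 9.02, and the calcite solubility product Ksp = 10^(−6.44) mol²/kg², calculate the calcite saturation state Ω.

α₂ = 1 / (1 + [H⁺]/K2 + [H⁺]²/(K1K2)) = 1 / (1 + 10^+0.85 + 10^-1.48)
   = 1 / (1 + 7.0795 + 0.033113) = 1/8.1126 = 0.1233
[CO3²⁻] = α₂ × DIC = 0.1233 × 2.21 = 0.2724 mmol/kg
Ksp = 10^(−6.44) = 3.631×10^-7
Ω = [Ca²⁺][CO3²⁻]/Ksp = (10.4×10^-3)(2.724×10^-4) / 3.631×10^-7 = 7.80

Ω = 7.80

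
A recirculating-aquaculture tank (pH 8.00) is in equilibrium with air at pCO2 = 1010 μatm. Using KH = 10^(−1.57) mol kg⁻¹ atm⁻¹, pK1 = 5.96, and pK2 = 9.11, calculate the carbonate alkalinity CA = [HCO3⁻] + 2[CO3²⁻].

CA = 3.44 mmol/kg

[CO2*] = KH · pCO2 = 10^(−1.57) × 1010×10^-6 = 2.718×10^-5 mol/kg
α₀ = 1/(1 + K1/[H⁺] + K1K2/[H⁺]²) = 1/(1 + 10^+2.04 + 10^+0.93) = 0.008392
DIC = [CO2*]/α₀ = 2.718×10^-5 / 0.008392 = 3.239 mmol/kg
CA = (α₁ + 2α₂)·DIC = (0.9202 + 2×0.07143) × 3.239 = 3.44 mmol/kg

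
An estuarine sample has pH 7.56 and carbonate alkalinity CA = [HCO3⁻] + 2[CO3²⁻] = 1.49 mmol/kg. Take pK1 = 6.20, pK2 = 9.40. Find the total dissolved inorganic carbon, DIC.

DIC = 1.53 mmol/kg

CA = [HCO3⁻] + 2[CO3²⁻] = (α₁ + 2α₂)·DIC
At pH 7.56: [H⁺]/K1 = 10^-1.36 = 0.043652, K2/[H⁺] = 10^-1.84 = 0.014454
α₁ = 1/(1 + 0.043652 + 0.014454) = 1/1.0581 = 0.9451; α₂ = α₁·K2/[H⁺] = 0.01366
α₁ + 2α₂ = 0.9724
DIC = CA / (α₁ + 2α₂) = 1.49 / 0.9724 = 1.53 mmol/kg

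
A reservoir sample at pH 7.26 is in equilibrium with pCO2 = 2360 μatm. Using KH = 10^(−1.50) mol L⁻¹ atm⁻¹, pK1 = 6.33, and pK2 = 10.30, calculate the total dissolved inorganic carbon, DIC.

DIC = 0.710 mmol/L

[CO2*] = KH · pCO2 = 10^(−1.50) × 2360×10^-6 = 7.463×10^-5 mol/L
α₀ = 1/(1 + K1/[H⁺] + K1K2/[H⁺]²) = 1/(1 + 10^+0.93 + 10^-2.11) = 0.1051
DIC = [CO2*]/α₀ = 7.463×10^-5 / 0.1051 = 0.710 mmol/L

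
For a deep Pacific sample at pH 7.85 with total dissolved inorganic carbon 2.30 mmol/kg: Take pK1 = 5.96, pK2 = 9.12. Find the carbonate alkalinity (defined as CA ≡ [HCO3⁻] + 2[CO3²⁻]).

CA = 2.39 mmol/kg

CA = [HCO3⁻] + 2[CO3²⁻] = (α₁ + 2α₂)·DIC
At pH 7.85: [H⁺]/K1 = 10^-1.89 = 0.012882, K2/[H⁺] = 10^-1.27 = 0.053703
α₁ = 1/(1 + 0.012882 + 0.053703) = 1/1.0666 = 0.9376; α₂ = α₁·K2/[H⁺] = 0.05035
α₁ + 2α₂ = 1.0383
CA = 1.0383 × 2.30 = 2.39 mmol/kg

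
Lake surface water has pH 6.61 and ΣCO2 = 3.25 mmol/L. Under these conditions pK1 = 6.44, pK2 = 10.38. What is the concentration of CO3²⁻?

α₂ = 1 / (1 + [H⁺]/K2 + [H⁺]²/(K1K2)) = 1 / (1 + 10^+3.77 + 10^+3.60)
   = 1 / (1 + 5888.4 + 3981.1) = 1/9870.5 = 0.0001013
[CO3²⁻] = α₂ × DIC = 0.0001013 × 3.25 = 0.000329 mmol/L = 0.329 μmol/L

[CO3²⁻] = 0.329 μmol/L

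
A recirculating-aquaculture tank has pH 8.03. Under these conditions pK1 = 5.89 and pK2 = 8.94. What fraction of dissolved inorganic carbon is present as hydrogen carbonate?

α₁ = 0.885

α₁ = 1 / (1 + [H⁺]/K1 + K2/[H⁺]) = 1 / (1 + 10^-2.14 + 10^-0.91)
   = 1 / (1 + 0.0072444 + 0.12303) = 1/1.1303 = 0.8847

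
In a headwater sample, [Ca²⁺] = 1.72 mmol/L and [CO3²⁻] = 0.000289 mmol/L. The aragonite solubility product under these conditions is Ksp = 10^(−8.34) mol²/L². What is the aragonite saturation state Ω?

Ω = 0.109

Ksp = 10^(−8.34) = 4.571×10^-9
Ω = [Ca²⁺][CO3²⁻]/Ksp = (1.72×10^-3)(0.000289×10^-3) / 4.571×10^-9 = 0.109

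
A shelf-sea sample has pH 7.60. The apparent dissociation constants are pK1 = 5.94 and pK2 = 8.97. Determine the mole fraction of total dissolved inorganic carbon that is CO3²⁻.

α₂ = 0.0401

α₂ = 1 / (1 + [H⁺]/K2 + [H⁺]²/(K1K2)) = 1 / (1 + 10^+1.37 + 10^-0.29)
   = 1 / (1 + 23.442 + 0.51286) = 1/24.955 = 0.04007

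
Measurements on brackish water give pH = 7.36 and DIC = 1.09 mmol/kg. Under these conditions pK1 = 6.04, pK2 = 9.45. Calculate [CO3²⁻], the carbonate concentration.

[CO3²⁻] = 8.39 μmol/kg

α₂ = 1 / (1 + [H⁺]/K2 + [H⁺]²/(K1K2)) = 1 / (1 + 10^+2.09 + 10^+0.77)
   = 1 / (1 + 123.03 + 5.8884) = 1/129.92 = 0.007697
[CO3²⁻] = α₂ × DIC = 0.007697 × 1.09 = 0.00839 mmol/kg = 8.39 μmol/kg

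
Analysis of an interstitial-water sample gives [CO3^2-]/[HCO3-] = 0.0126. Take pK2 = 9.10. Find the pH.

From K2 = [H⁺][CO3^2-]/[HCO3-]:  pH = pK2 + log₁₀([CO3^2-]/[HCO3-])
log₁₀(0.0126) = -1.900
pH = 9.10 + (-1.900) = 7.20

pH = 7.20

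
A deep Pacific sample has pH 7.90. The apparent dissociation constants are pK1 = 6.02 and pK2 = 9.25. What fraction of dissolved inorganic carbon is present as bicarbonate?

α₁ = 1 / (1 + [H⁺]/K1 + K2/[H⁺]) = 1 / (1 + 10^-1.88 + 10^-1.35)
   = 1 / (1 + 0.013183 + 0.044668) = 1/1.0579 = 0.9453

α₁ = 0.945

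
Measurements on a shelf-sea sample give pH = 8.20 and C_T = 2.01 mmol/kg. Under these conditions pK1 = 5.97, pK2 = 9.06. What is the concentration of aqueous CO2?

[CO2*] = 10.3 μmol/kg

α₀ = 1 / (1 + K1/[H⁺] + K1K2/[H⁺]²) = 1 / (1 + 10^+2.23 + 10^+1.37)
   = 1 / (1 + 169.82 + 23.442) = 1/194.27 = 0.005148
[CO2*] = α₀ × DIC = 0.005148 × 2.01 = 0.0103 mmol/kg = 10.3 μmol/kg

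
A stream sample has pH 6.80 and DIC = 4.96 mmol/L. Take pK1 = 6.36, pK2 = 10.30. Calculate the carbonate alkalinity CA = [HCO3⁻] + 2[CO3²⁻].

CA = 3.64 mmol/L

CA = [HCO3⁻] + 2[CO3²⁻] = (α₁ + 2α₂)·DIC
At pH 6.80: [H⁺]/K1 = 10^-0.44 = 0.36308, K2/[H⁺] = 10^-3.50 = 0.00031623
α₁ = 1/(1 + 0.36308 + 0.00031623) = 1/1.3634 = 0.7335; α₂ = α₁·K2/[H⁺] = 0.0002319
α₁ + 2α₂ = 0.7339
CA = 0.7339 × 4.96 = 3.64 mmol/L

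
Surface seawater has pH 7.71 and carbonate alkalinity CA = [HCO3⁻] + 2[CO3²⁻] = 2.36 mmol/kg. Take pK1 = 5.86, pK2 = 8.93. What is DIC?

CA = [HCO3⁻] + 2[CO3²⁻] = (α₁ + 2α₂)·DIC
At pH 7.71: [H⁺]/K1 = 10^-1.85 = 0.014125, K2/[H⁺] = 10^-1.22 = 0.060256
α₁ = 1/(1 + 0.014125 + 0.060256) = 1/1.0744 = 0.9308; α₂ = α₁·K2/[H⁺] = 0.05608
α₁ + 2α₂ = 1.0429
DIC = CA / (α₁ + 2α₂) = 2.36 / 1.0429 = 2.26 mmol/kg

DIC = 2.26 mmol/kg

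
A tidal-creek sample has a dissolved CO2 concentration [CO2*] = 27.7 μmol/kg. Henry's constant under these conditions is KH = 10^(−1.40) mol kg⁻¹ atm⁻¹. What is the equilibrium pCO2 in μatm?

KH = 10^(−1.40) = 3.981×10^-2 mol kg⁻¹ atm⁻¹
pCO2 = [CO2*]/KH = 27.7×10^-6 / 3.981×10^-2 = 6.96×10^-4 atm = 696 μatm

pCO2 = 696 μatm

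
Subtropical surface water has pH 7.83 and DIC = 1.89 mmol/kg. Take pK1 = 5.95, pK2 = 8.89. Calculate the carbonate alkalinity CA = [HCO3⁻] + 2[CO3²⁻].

CA = [HCO3⁻] + 2[CO3²⁻] = (α₁ + 2α₂)·DIC
At pH 7.83: [H⁺]/K1 = 10^-1.88 = 0.013183, K2/[H⁺] = 10^-1.06 = 0.087096
α₁ = 1/(1 + 0.013183 + 0.087096) = 1/1.1003 = 0.9089; α₂ = α₁·K2/[H⁺] = 0.07916
α₁ + 2α₂ = 1.0672
CA = 1.0672 × 1.89 = 2.02 mmol/kg

CA = 2.02 mmol/kg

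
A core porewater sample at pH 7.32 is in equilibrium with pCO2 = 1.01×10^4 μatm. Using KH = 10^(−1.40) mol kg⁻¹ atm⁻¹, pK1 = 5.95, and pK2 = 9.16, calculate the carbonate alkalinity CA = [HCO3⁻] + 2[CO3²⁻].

[CO2*] = KH · pCO2 = 10^(−1.40) × 1.01×10^4×10^-6 = 4.021×10^-4 mol/kg
α₀ = 1/(1 + K1/[H⁺] + K1K2/[H⁺]²) = 1/(1 + 10^+1.37 + 10^-0.47) = 0.04035
DIC = [CO2*]/α₀ = 4.021×10^-4 / 0.04035 = 9.964 mmol/kg
CA = (α₁ + 2α₂)·DIC = (0.9460 + 2×0.01367) × 9.964 = 9.70 mmol/kg

CA = 9.70 mmol/kg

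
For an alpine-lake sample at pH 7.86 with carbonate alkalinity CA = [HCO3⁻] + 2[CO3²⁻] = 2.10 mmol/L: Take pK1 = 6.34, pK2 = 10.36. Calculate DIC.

DIC = 2.16 mmol/L

CA = [HCO3⁻] + 2[CO3²⁻] = (α₁ + 2α₂)·DIC
At pH 7.86: [H⁺]/K1 = 10^-1.52 = 0.030200, K2/[H⁺] = 10^-2.50 = 0.0031623
α₁ = 1/(1 + 0.030200 + 0.0031623) = 1/1.0334 = 0.9677; α₂ = α₁·K2/[H⁺] = 0.003060
α₁ + 2α₂ = 0.9738
DIC = CA / (α₁ + 2α₂) = 2.10 / 0.9738 = 2.16 mmol/L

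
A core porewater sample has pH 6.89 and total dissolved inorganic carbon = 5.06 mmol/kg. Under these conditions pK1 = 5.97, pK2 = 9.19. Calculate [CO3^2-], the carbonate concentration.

α₂ = 1 / (1 + [H⁺]/K2 + [H⁺]²/(K1K2)) = 1 / (1 + 10^+2.30 + 10^+1.38)
   = 1 / (1 + 199.53 + 23.988) = 1/224.51 = 0.004454
[CO3²⁻] = α₂ × DIC = 0.004454 × 5.06 = 0.0225 mmol/kg

[CO3²⁻] = 0.0225 mmol/kg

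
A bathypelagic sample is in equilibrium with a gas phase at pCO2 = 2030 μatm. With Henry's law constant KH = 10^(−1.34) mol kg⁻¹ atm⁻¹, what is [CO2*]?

KH = 10^(−1.34) = 4.571×10^-2 mol kg⁻¹ atm⁻¹
[CO2*] = KH · pCO2 = 4.571×10^-2 × 2030×10^-6 atm = 9.28×10^-5 mol/kg

[CO2*] = 92.8 μmol/kg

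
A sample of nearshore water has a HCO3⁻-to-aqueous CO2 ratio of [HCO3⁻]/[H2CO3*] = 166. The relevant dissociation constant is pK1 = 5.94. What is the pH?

From K1 = [H⁺][HCO3⁻]/[H2CO3*]:  pH = pK1 + log₁₀([HCO3⁻]/[H2CO3*])
log₁₀(166) = +2.220
pH = 5.94 + (+2.220) = 8.16

pH = 8.16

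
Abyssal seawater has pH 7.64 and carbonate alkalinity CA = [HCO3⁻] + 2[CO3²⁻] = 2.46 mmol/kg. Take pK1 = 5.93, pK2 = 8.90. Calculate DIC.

CA = [HCO3⁻] + 2[CO3²⁻] = (α₁ + 2α₂)·DIC
At pH 7.64: [H⁺]/K1 = 10^-1.71 = 0.019498, K2/[H⁺] = 10^-1.26 = 0.054954
α₁ = 1/(1 + 0.019498 + 0.054954) = 1/1.0745 = 0.9307; α₂ = α₁·K2/[H⁺] = 0.05115
α₁ + 2α₂ = 1.0330
DIC = CA / (α₁ + 2α₂) = 2.46 / 1.0330 = 2.38 mmol/kg

DIC = 2.38 mmol/kg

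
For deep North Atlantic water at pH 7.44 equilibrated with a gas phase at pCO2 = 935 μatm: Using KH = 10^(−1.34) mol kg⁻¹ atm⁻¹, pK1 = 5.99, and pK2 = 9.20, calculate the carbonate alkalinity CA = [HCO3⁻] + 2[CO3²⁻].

CA = 1.25 mmol/kg

[CO2*] = KH · pCO2 = 10^(−1.34) × 935×10^-6 = 4.274×10^-5 mol/kg
α₀ = 1/(1 + K1/[H⁺] + K1K2/[H⁺]²) = 1/(1 + 10^+1.45 + 10^-0.31) = 0.03370
DIC = [CO2*]/α₀ = 4.274×10^-5 / 0.03370 = 1.268 mmol/kg
CA = (α₁ + 2α₂)·DIC = (0.9498 + 2×0.01651) × 1.268 = 1.25 mmol/kg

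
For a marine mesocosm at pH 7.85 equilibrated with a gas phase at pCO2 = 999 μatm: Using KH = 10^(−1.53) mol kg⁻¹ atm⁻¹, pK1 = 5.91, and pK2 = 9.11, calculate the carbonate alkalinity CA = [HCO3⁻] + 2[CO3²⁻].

CA = 2.85 mmol/kg

[CO2*] = KH · pCO2 = 10^(−1.53) × 999×10^-6 = 2.948×10^-5 mol/kg
α₀ = 1/(1 + K1/[H⁺] + K1K2/[H⁺]²) = 1/(1 + 10^+1.94 + 10^+0.68) = 0.01077
DIC = [CO2*]/α₀ = 2.948×10^-5 / 0.01077 = 2.738 mmol/kg
CA = (α₁ + 2α₂)·DIC = (0.9377 + 2×0.05153) × 2.738 = 2.85 mmol/kg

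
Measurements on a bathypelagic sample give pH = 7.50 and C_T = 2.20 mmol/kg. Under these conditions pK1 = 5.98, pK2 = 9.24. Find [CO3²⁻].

α₂ = 1 / (1 + [H⁺]/K2 + [H⁺]²/(K1K2)) = 1 / (1 + 10^+1.74 + 10^+0.22)
   = 1 / (1 + 54.954 + 1.6596) = 1/57.614 = 0.01736
[CO3²⁻] = α₂ × DIC = 0.01736 × 2.20 = 0.0382 mmol/kg

[CO3²⁻] = 0.0382 mmol/kg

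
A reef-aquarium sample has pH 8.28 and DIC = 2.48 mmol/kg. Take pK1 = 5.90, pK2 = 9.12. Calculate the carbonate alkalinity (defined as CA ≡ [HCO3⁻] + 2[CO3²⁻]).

CA = 2.78 mmol/kg

CA = [HCO3⁻] + 2[CO3²⁻] = (α₁ + 2α₂)·DIC
At pH 8.28: [H⁺]/K1 = 10^-2.38 = 0.0041687, K2/[H⁺] = 10^-0.84 = 0.14454
α₁ = 1/(1 + 0.0041687 + 0.14454) = 1/1.1487 = 0.8705; α₂ = α₁·K2/[H⁺] = 0.1258
α₁ + 2α₂ = 1.1222
CA = 1.1222 × 2.48 = 2.78 mmol/kg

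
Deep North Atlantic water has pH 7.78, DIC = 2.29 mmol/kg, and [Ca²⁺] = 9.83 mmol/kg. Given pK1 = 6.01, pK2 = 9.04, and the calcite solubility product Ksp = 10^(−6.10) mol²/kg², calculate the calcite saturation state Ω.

Ω = 1.45

α₂ = 1 / (1 + [H⁺]/K2 + [H⁺]²/(K1K2)) = 1 / (1 + 10^+1.26 + 10^-0.51)
   = 1 / (1 + 18.197 + 0.30903) = 1/19.506 = 0.05127
[CO3²⁻] = α₂ × DIC = 0.05127 × 2.29 = 0.1174 mmol/kg
Ksp = 10^(−6.10) = 7.943×10^-7
Ω = [Ca²⁺][CO3²⁻]/Ksp = (9.83×10^-3)(1.174×10^-4) / 7.943×10^-7 = 1.45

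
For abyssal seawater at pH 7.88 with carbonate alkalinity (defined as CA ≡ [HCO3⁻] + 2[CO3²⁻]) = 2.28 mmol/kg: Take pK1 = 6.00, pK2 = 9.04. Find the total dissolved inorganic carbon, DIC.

DIC = 2.17 mmol/kg

CA = [HCO3⁻] + 2[CO3²⁻] = (α₁ + 2α₂)·DIC
At pH 7.88: [H⁺]/K1 = 10^-1.88 = 0.013183, K2/[H⁺] = 10^-1.16 = 0.069183
α₁ = 1/(1 + 0.013183 + 0.069183) = 1/1.0824 = 0.9239; α₂ = α₁·K2/[H⁺] = 0.06392
α₁ + 2α₂ = 1.0517
DIC = CA / (α₁ + 2α₂) = 2.28 / 1.0517 = 2.17 mmol/kg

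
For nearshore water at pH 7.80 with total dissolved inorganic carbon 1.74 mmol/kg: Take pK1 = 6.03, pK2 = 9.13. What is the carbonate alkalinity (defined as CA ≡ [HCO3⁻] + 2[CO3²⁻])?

CA = 1.79 mmol/kg

CA = [HCO3⁻] + 2[CO3²⁻] = (α₁ + 2α₂)·DIC
At pH 7.80: [H⁺]/K1 = 10^-1.77 = 0.016982, K2/[H⁺] = 10^-1.33 = 0.046774
α₁ = 1/(1 + 0.016982 + 0.046774) = 1/1.0638 = 0.9401; α₂ = α₁·K2/[H⁺] = 0.04397
α₁ + 2α₂ = 1.0280
CA = 1.0280 × 1.74 = 1.79 mmol/kg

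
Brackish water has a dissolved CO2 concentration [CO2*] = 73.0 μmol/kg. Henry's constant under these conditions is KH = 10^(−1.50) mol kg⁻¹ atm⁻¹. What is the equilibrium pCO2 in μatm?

pCO2 = 2310 μatm

KH = 10^(−1.50) = 3.162×10^-2 mol kg⁻¹ atm⁻¹
pCO2 = [CO2*]/KH = 73.0×10^-6 / 3.162×10^-2 = 2.31×10^-3 atm = 2310 μatm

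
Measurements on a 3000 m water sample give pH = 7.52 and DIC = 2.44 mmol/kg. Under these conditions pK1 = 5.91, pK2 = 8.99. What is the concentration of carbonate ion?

[CO3²⁻] = 0.0781 mmol/kg

α₂ = 1 / (1 + [H⁺]/K2 + [H⁺]²/(K1K2)) = 1 / (1 + 10^+1.47 + 10^-0.14)
   = 1 / (1 + 29.512 + 0.72444) = 1/31.237 = 0.03201
[CO3²⁻] = α₂ × DIC = 0.03201 × 2.44 = 0.0781 mmol/kg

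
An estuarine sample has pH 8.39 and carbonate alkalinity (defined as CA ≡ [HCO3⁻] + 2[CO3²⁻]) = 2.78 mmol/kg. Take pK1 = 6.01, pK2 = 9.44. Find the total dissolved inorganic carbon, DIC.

CA = [HCO3⁻] + 2[CO3²⁻] = (α₁ + 2α₂)·DIC
At pH 8.39: [H⁺]/K1 = 10^-2.38 = 0.0041687, K2/[H⁺] = 10^-1.05 = 0.089125
α₁ = 1/(1 + 0.0041687 + 0.089125) = 1/1.0933 = 0.9147; α₂ = α₁·K2/[H⁺] = 0.08152
α₁ + 2α₂ = 1.0777
DIC = CA / (α₁ + 2α₂) = 2.78 / 1.0777 = 2.58 mmol/kg

DIC = 2.58 mmol/kg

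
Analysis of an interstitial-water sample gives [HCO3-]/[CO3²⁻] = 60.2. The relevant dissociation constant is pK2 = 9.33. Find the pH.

pH = 7.55

From K2 = [H⁺][CO3²⁻]/[HCO3-]:  pH = pK2 − log₁₀([HCO3-]/[CO3²⁻])
log₁₀(60.2) = +1.780
pH = 9.33 − (+1.780) = 7.55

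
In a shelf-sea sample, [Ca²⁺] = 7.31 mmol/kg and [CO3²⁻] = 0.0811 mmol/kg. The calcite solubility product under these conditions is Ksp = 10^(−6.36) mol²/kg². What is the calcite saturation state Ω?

Ω = 1.36

Ksp = 10^(−6.36) = 4.365×10^-7
Ω = [Ca²⁺][CO3²⁻]/Ksp = (7.31×10^-3)(0.0811×10^-3) / 4.365×10^-7 = 1.36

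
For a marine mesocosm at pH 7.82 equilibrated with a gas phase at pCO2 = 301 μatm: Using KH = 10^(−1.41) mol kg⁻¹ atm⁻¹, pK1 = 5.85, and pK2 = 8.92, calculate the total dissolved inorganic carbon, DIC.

DIC = 1.19 mmol/kg

[CO2*] = KH · pCO2 = 10^(−1.41) × 301×10^-6 = 1.171×10^-5 mol/kg
α₀ = 1/(1 + K1/[H⁺] + K1K2/[H⁺]²) = 1/(1 + 10^+1.97 + 10^+0.87) = 0.009829
DIC = [CO2*]/α₀ = 1.171×10^-5 / 0.009829 = 1.19 mmol/kg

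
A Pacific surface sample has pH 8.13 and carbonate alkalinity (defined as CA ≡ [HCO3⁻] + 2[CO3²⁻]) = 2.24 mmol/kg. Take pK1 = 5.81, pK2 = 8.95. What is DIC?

DIC = 1.99 mmol/kg

CA = [HCO3⁻] + 2[CO3²⁻] = (α₁ + 2α₂)·DIC
At pH 8.13: [H⁺]/K1 = 10^-2.32 = 0.0047863, K2/[H⁺] = 10^-0.82 = 0.15136
α₁ = 1/(1 + 0.0047863 + 0.15136) = 1/1.1561 = 0.8649; α₂ = α₁·K2/[H⁺] = 0.1309
α₁ + 2α₂ = 1.1268
DIC = CA / (α₁ + 2α₂) = 2.24 / 1.1268 = 1.99 mmol/kg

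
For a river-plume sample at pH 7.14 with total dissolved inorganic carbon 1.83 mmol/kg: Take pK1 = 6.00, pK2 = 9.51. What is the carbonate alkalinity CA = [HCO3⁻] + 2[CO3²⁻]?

CA = 1.71 mmol/kg

CA = [HCO3⁻] + 2[CO3²⁻] = (α₁ + 2α₂)·DIC
At pH 7.14: [H⁺]/K1 = 10^-1.14 = 0.072444, K2/[H⁺] = 10^-2.37 = 0.0042658
α₁ = 1/(1 + 0.072444 + 0.0042658) = 1/1.0767 = 0.9288; α₂ = α₁·K2/[H⁺] = 0.003962
α₁ + 2α₂ = 0.9367
CA = 0.9367 × 1.83 = 1.71 mmol/kg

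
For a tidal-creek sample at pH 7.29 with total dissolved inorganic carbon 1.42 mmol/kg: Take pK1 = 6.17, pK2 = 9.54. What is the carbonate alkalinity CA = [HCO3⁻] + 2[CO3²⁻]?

CA = [HCO3⁻] + 2[CO3²⁻] = (α₁ + 2α₂)·DIC
At pH 7.29: [H⁺]/K1 = 10^-1.12 = 0.075858, K2/[H⁺] = 10^-2.25 = 0.0056234
α₁ = 1/(1 + 0.075858 + 0.0056234) = 1/1.0815 = 0.9247; α₂ = α₁·K2/[H⁺] = 0.005200
α₁ + 2α₂ = 0.9351
CA = 0.9351 × 1.42 = 1.33 mmol/kg

CA = 1.33 mmol/kg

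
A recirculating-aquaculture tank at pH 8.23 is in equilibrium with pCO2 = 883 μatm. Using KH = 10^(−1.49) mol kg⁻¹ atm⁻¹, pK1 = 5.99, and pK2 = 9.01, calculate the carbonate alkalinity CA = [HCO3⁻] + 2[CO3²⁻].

[CO2*] = KH · pCO2 = 10^(−1.49) × 883×10^-6 = 2.857×10^-5 mol/kg
α₀ = 1/(1 + K1/[H⁺] + K1K2/[H⁺]²) = 1/(1 + 10^+2.24 + 10^+1.46) = 0.004911
DIC = [CO2*]/α₀ = 2.857×10^-5 / 0.004911 = 5.818 mmol/kg
CA = (α₁ + 2α₂)·DIC = (0.8535 + 2×0.1416) × 5.818 = 6.61 mmol/kg

CA = 6.61 mmol/kg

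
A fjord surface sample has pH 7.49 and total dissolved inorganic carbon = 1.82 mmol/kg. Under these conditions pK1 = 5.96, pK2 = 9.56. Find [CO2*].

[CO2*] = 0.0517 mmol/kg

α₀ = 1 / (1 + K1/[H⁺] + K1K2/[H⁺]²) = 1 / (1 + 10^+1.53 + 10^-0.54)
   = 1 / (1 + 33.884 + 0.28840) = 1/35.173 = 0.02843
[CO2*] = α₀ × DIC = 0.02843 × 1.82 = 0.0517 mmol/kg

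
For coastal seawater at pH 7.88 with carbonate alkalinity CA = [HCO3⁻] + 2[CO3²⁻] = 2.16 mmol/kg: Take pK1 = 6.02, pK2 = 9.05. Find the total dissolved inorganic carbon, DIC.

DIC = 2.06 mmol/kg

CA = [HCO3⁻] + 2[CO3²⁻] = (α₁ + 2α₂)·DIC
At pH 7.88: [H⁺]/K1 = 10^-1.86 = 0.013804, K2/[H⁺] = 10^-1.17 = 0.067608
α₁ = 1/(1 + 0.013804 + 0.067608) = 1/1.0814 = 0.9247; α₂ = α₁·K2/[H⁺] = 0.06252
α₁ + 2α₂ = 1.0498
DIC = CA / (α₁ + 2α₂) = 2.16 / 1.0498 = 2.06 mmol/kg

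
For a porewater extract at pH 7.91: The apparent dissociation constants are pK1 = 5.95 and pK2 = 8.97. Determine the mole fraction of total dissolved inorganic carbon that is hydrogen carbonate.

α₁ = 0.911

α₁ = 1 / (1 + [H⁺]/K1 + K2/[H⁺]) = 1 / (1 + 10^-1.96 + 10^-1.06)
   = 1 / (1 + 0.010965 + 0.087096) = 1/1.0981 = 0.9107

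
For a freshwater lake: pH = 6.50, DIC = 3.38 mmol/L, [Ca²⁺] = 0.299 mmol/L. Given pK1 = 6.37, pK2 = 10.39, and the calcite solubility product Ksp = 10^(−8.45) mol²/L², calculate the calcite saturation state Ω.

α₂ = 1 / (1 + [H⁺]/K2 + [H⁺]²/(K1K2)) = 1 / (1 + 10^+3.89 + 10^+3.76)
   = 1 / (1 + 7762.5 + 5754.4) = 1/1.3518×10^4 = 7.398×10^-5
[CO3²⁻] = α₂ × DIC = 7.398×10^-5 × 3.38 = 0.0002500 mmol/L = 0.2500 μmol/L
Ksp = 10^(−8.45) = 3.548×10^-9
Ω = [Ca²⁺][CO3²⁻]/Ksp = (0.299×10^-3)(2.500×10^-7) / 3.548×10^-9 = 0.0211

Ω = 0.0211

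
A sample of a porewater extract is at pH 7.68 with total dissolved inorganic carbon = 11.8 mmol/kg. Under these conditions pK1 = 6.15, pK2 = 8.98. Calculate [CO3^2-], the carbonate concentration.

α₂ = 1 / (1 + [H⁺]/K2 + [H⁺]²/(K1K2)) = 1 / (1 + 10^+1.30 + 10^-0.23)
   = 1 / (1 + 19.953 + 0.58884) = 1/21.541 = 0.04642
[CO3²⁻] = α₂ × DIC = 0.04642 × 11.8 = 0.548 mmol/kg

[CO3²⁻] = 0.548 mmol/kg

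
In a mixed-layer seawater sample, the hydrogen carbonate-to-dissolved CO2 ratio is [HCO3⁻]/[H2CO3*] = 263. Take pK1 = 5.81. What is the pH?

pH = 8.23

From K1 = [H⁺][HCO3⁻]/[H2CO3*]:  pH = pK1 + log₁₀([HCO3⁻]/[H2CO3*])
log₁₀(263) = +2.420
pH = 5.81 + (+2.420) = 8.23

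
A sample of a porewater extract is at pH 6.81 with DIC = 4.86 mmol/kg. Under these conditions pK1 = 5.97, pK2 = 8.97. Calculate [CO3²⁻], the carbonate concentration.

[CO3²⁻] = 0.0292 mmol/kg

α₂ = 1 / (1 + [H⁺]/K2 + [H⁺]²/(K1K2)) = 1 / (1 + 10^+2.16 + 10^+1.32)
   = 1 / (1 + 144.54 + 20.893) = 1/166.44 = 0.006008
[CO3²⁻] = α₂ × DIC = 0.006008 × 4.86 = 0.0292 mmol/kg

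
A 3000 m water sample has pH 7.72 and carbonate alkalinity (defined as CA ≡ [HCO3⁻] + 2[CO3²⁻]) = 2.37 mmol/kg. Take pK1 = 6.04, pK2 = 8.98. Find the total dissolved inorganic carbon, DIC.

DIC = 2.30 mmol/kg

CA = [HCO3⁻] + 2[CO3²⁻] = (α₁ + 2α₂)·DIC
At pH 7.72: [H⁺]/K1 = 10^-1.68 = 0.020893, K2/[H⁺] = 10^-1.26 = 0.054954
α₁ = 1/(1 + 0.020893 + 0.054954) = 1/1.0758 = 0.9295; α₂ = α₁·K2/[H⁺] = 0.05108
α₁ + 2α₂ = 1.0317
DIC = CA / (α₁ + 2α₂) = 2.37 / 1.0317 = 2.30 mmol/kg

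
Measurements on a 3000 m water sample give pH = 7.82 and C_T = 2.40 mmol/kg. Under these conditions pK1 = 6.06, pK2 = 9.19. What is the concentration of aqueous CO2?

α₀ = 1 / (1 + K1/[H⁺] + K1K2/[H⁺]²) = 1 / (1 + 10^+1.76 + 10^+0.39)
   = 1 / (1 + 57.544 + 2.4547) = 1/60.999 = 0.01639
[CO2*] = α₀ × DIC = 0.01639 × 2.40 = 0.0393 mmol/kg

[CO2*] = 0.0393 mmol/kg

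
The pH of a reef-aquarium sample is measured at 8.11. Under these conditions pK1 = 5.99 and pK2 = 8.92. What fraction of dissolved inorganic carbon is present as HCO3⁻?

α₁ = 0.860

α₁ = 1 / (1 + [H⁺]/K1 + K2/[H⁺]) = 1 / (1 + 10^-2.12 + 10^-0.81)
   = 1 / (1 + 0.0075858 + 0.15488) = 1/1.1625 = 0.8602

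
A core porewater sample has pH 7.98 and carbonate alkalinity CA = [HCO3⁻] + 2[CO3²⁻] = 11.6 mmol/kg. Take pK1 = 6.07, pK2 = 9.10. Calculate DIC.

DIC = 11.0 mmol/kg

CA = [HCO3⁻] + 2[CO3²⁻] = (α₁ + 2α₂)·DIC
At pH 7.98: [H⁺]/K1 = 10^-1.91 = 0.012303, K2/[H⁺] = 10^-1.12 = 0.075858
α₁ = 1/(1 + 0.012303 + 0.075858) = 1/1.0882 = 0.9190; α₂ = α₁·K2/[H⁺] = 0.06971
α₁ + 2α₂ = 1.0584
DIC = CA / (α₁ + 2α₂) = 11.6 / 1.0584 = 11.0 mmol/kg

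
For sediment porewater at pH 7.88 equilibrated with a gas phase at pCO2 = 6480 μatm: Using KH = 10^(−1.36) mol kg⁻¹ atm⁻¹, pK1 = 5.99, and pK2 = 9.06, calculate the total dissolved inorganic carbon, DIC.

DIC = 23.7 mmol/kg

[CO2*] = KH · pCO2 = 10^(−1.36) × 6480×10^-6 = 2.829×10^-4 mol/kg
α₀ = 1/(1 + K1/[H⁺] + K1K2/[H⁺]²) = 1/(1 + 10^+1.89 + 10^+0.71) = 0.01194
DIC = [CO2*]/α₀ = 2.829×10^-4 / 0.01194 = 23.7 mmol/kg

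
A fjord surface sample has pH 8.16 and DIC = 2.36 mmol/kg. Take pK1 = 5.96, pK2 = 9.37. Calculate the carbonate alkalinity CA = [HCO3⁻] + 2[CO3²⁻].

CA = [HCO3⁻] + 2[CO3²⁻] = (α₁ + 2α₂)·DIC
At pH 8.16: [H⁺]/K1 = 10^-2.20 = 0.0063096, K2/[H⁺] = 10^-1.21 = 0.061660
α₁ = 1/(1 + 0.0063096 + 0.061660) = 1/1.0680 = 0.9364; α₂ = α₁·K2/[H⁺] = 0.05774
α₁ + 2α₂ = 1.0518
CA = 1.0518 × 2.36 = 2.48 mmol/kg

CA = 2.48 mmol/kg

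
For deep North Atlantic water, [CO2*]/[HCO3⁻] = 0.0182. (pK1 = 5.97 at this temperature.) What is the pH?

pH = 7.71

From K1 = [H⁺][HCO3⁻]/[CO2*]:  pH = pK1 − log₁₀([CO2*]/[HCO3⁻])
log₁₀(0.0182) = -1.740
pH = 5.97 − (-1.740) = 7.71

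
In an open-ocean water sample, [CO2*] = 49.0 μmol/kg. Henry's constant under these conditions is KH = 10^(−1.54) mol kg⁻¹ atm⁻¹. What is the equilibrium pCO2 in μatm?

pCO2 = 1700 μatm

KH = 10^(−1.54) = 2.884×10^-2 mol kg⁻¹ atm⁻¹
pCO2 = [CO2*]/KH = 49.0×10^-6 / 2.884×10^-2 = 1.70×10^-3 atm = 1700 μatm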